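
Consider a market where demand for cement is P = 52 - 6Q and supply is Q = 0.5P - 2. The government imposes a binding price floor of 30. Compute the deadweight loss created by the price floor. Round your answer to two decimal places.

21.78

Rewriting supply in inverse form: P = 4 + 2Q.
Without the control, 52 - 6Q = 4 + 2Q so Q* = 6 and P* = 16.
At P = 30, buyers demand (52 - 30)/6 = 3.6667 while sellers would supply more, so the quantity traded is 3.6667 at price 30.
The lost-trades triangle has base Q* - 3.6667 = 2.3333 and height equal to the gap between the curves at Q = 3.6667, which is 30 - 11.3333 = 18.6667. DWL = (1/2)(2.3333)(18.6667) = 21.7778.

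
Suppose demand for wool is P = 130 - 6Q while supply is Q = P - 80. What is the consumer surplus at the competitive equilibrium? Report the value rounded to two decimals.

153.06

Rewriting supply in inverse form: P = 80 + Q.
Set 130 - 6Q = 80 + Q, which gives 50 = 7Q, so Q* = 7.1429 and P* = 130 - 6(7.1429) = 87.1429.
CS is the area between the demand curve and P* from 0 to Q*: (1/2)(7.1429)(42.8571) = 153.0612.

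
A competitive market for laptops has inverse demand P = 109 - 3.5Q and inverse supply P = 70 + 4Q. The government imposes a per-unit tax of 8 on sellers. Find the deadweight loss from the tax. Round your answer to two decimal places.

4.27

Pre-tax equilibrium: 109 - 3.5Q = 70 + 4Q gives Q* = 5.2, P* = 90.8.
With the tax, sellers need 8 more per unit: 109 - 3.5Q = 70 + 4Q + 8, so Q_t = 4.1333. Buyers pay P_b = 94.5333; sellers receive P_s = P_b - 8 = 86.5333.
Deadweight loss is the triangle between the curves from Q_t to Q*: (1/2)(5.2 - 4.1333)(8) = 4.2667.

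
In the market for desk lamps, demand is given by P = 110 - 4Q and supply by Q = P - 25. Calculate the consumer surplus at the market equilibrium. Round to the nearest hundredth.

Rewriting supply in inverse form: P = 25 + Q.
Equilibrium: 110 - 4Q = 25 + Q, so Q* = 17 and P* = 42.
The demand choke price is 110, so CS = (1/2)(Q*)(110 - P*) = (1/2)(17)(68) = 578.

578.00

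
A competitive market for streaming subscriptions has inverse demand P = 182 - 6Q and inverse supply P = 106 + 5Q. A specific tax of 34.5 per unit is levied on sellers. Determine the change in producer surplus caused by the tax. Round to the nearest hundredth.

Pre-tax equilibrium: 182 - 6Q = 106 + 5Q gives Q* = 6.9091, P* = 140.5455.
A tax on sellers shifts supply up by 34.5: 182 - 6Q = 106 + 5Q + 34.5, so Q_t = 3.7727. Buyers pay P_b = 159.3636; sellers receive P_s = P_b - 34.5 = 124.8636.
Producers lose the trapezoid between P_s and P* out to Q_t plus the triangle from Q_t to Q*: change in PS = 35.5837 - 119.3388 = -83.7552.

-83.76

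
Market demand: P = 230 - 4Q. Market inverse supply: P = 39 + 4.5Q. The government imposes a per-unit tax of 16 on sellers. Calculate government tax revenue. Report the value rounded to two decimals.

329.41

Pre-tax equilibrium: 230 - 4Q = 39 + 4.5Q gives Q* = 22.4706, P* = 140.1176.
A tax on sellers shifts supply up by 16: 230 - 4Q = 39 + 4.5Q + 16, so Q_t = 20.5882. Buyers pay P_b = 147.6471; sellers receive P_s = P_b - 16 = 131.6471.
Tax revenue = t x Q_t = 16 x 20.5882 = 329.4118.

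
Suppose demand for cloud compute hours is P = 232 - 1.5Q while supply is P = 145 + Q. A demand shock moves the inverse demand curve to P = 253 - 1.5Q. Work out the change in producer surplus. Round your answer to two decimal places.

Initial equilibrium: Q_0 = 34.8, P_0 = 179.8; CS_0 = (1/2)(34.8)(52.2) = 908.28, PS_0 = (1/2)(34.8)(34.8) = 605.52.
New equilibrium: 253 - 1.5Q = 145 + Q gives Q_1 = 43.2, P_1 = 188.2; CS_1 = 1399.68, PS_1 = 933.12.
Change in producer surplus = 933.12 - 605.52 = 327.6.

327.60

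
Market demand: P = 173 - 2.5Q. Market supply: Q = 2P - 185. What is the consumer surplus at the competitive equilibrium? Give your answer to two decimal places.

Rewriting supply in inverse form: P = 92.5 + 0.5Q.
Equilibrium: 173 - 2.5Q = 92.5 + 0.5Q, so Q* = 26.8333 and P* = 105.9167.
CS is the area between the demand curve and P* from 0 to Q*: (1/2)(26.8333)(67.0833) = 900.0347.

900.03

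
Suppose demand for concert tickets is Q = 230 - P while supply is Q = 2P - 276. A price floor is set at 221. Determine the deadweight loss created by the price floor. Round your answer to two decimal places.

Rewriting demand in inverse form: P = 230 - Q.
Rewriting supply in inverse form: P = 138 + 0.5Q.
Free-market equilibrium: 230 - Q = 138 + 0.5Q gives Q* = 61.3333, P* = 168.6667.
At P = 221, buyers demand (230 - 221)/1 = 9 while sellers would supply more, so the quantity traded is 9 at price 221.
The lost-trades triangle has base Q* - 9 = 52.3333 and height equal to the gap between the curves at Q = 9, which is 221 - 142.5 = 78.5. DWL = (1/2)(52.3333)(78.5) = 2054.0833.

2054.08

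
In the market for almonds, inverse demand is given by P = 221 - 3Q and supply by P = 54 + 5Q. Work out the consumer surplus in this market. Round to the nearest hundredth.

653.65

Setting demand equal to supply, 167 = 8Q, so Q* = 20.875 and P* = 158.375.
CS is the area between the demand curve and P* from 0 to Q*: (1/2)(20.875)(62.625) = 653.6484.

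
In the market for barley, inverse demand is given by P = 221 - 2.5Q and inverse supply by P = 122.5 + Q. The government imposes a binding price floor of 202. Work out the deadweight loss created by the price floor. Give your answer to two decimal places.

738.52

Free-market equilibrium: 221 - 2.5Q = 122.5 + Q gives Q* = 28.1429, P* = 150.6429.
At P = 202, buyers demand (221 - 202)/2.5 = 7.6 while sellers would supply more, so the quantity traded is 7.6 at price 202.
At Q = 7.6 the demand price is 202 and the supply price is 130.1. Deadweight loss is the triangle between the curves from 7.6 to 28.1429: (1/2)(202 - 130.1)(28.1429 - 7.6) = 738.5157.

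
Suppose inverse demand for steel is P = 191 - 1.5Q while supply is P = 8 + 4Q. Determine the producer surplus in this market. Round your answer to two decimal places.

2214.15

Setting demand equal to supply, 183 = 5.5Q, so Q* = 33.2727 and P* = 141.0909.
Producer surplus is the triangle above supply below P*: (1/2)(33.2727)(141.0909 - 8) = (1/2)(33.2727)(133.0909) = 2214.1488.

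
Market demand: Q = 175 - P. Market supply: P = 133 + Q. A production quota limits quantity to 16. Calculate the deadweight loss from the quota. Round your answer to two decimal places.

25.00

Rewriting demand in inverse form: P = 175 - Q.
Unrestricted equilibrium: Q* = (175 - 133)/(1 + 1) = 21.
At Q = 16 the demand price is 175 - (16) = 159 and the supply price is 133 + (16) = 149.
DWL = (1/2)(gap between curves at 16) x (Q* - 16) = (1/2)(10)(5) = 25.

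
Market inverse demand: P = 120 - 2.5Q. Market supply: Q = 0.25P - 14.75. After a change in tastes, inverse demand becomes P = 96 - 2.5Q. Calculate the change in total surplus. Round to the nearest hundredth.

-180.92

Rewriting supply in inverse form: P = 59 + 4Q.
Initial equilibrium: Q_0 = 9.3846, P_0 = 96.5385; CS_0 = (1/2)(9.3846)(23.4615) = 110.0888, PS_0 = (1/2)(9.3846)(37.5385) = 176.142.
New equilibrium: 96 - 2.5Q = 59 + 4Q gives Q_1 = 5.6923, P_1 = 81.7692; CS_1 = 40.503, PS_1 = 64.8047.
Change in total surplus = (40.503 + 64.8047) - (110.0888 + 176.142) = -180.9231.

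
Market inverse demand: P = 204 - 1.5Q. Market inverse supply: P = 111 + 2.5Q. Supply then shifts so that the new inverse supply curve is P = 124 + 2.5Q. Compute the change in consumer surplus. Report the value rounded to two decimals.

Initial equilibrium: Q_0 = 23.25, P_0 = 169.125; CS_0 = (1/2)(23.25)(34.875) = 405.4219, PS_0 = (1/2)(23.25)(58.125) = 675.7031.
New equilibrium: 204 - 1.5Q = 124 + 2.5Q gives Q_1 = 20, P_1 = 174; CS_1 = 300, PS_1 = 500.
Change in consumer surplus = 300 - 405.4219 = -105.4219.

-105.42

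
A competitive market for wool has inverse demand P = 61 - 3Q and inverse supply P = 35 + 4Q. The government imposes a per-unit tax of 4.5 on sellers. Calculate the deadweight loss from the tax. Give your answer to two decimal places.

Without the tax, 61 - 3Q = 35 + 4Q so Q* = 3.7143 and P* = 49.8571.
A tax on sellers shifts supply up by 4.5: 61 - 3Q = 35 + 4Q + 4.5, so Q_t = 3.0714. Buyers pay P_b = 51.7857; sellers receive P_s = P_b - 4.5 = 47.2857.
The welfare triangle lost has base Q* - Q_t = 0.6429 and height t = 4.5, so DWL = (1/2)(0.6429)(4.5) = 1.4464.

1.45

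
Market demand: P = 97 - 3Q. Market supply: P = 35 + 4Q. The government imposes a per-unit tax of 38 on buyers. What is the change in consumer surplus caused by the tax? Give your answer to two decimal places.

-100.04

Without the tax, 97 - 3Q = 35 + 4Q so Q* = 8.8571 and P* = 70.4286.
With the tax, buyers' net willingness to pay falls by 38: (97 - 38) - 3Q = 35 + 4Q, so Q_t = 3.4286. Buyers pay P_b = 86.7143; sellers receive P_s = P_b - 38 = 48.7143.
Consumers lose the trapezoid between P* and P_b out to Q_t plus the triangle from Q_t to Q*: change in CS = 17.6327 - 117.6735 = -100.0408.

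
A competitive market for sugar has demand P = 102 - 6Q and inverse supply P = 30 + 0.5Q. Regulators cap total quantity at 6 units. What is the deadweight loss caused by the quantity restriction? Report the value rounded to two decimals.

Unrestricted equilibrium: Q* = (102 - 30)/(6 + 0.5) = 11.0769.
At Q = 6 the demand price is 102 - 6(6) = 66 and the supply price is 30 + 0.5(6) = 33.
Deadweight loss is the triangle between the curves from 6 to 11.0769: (1/2)(66 - 33)(11.0769 - 6) = 83.7692.

83.77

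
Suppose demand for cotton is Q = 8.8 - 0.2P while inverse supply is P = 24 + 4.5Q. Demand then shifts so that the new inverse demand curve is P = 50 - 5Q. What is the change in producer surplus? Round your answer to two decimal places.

Rewriting demand in inverse form: P = 44 - 5Q.
Initial equilibrium: Q_0 = 2.1053, P_0 = 33.4737; CS_0 = (1/2)(2.1053)(10.5263) = 11.0803, PS_0 = (1/2)(2.1053)(9.4737) = 9.9723.
New equilibrium: 50 - 5Q = 24 + 4.5Q gives Q_1 = 2.7368, P_1 = 36.3158; CS_1 = 18.7258, PS_1 = 16.8532.
Change in producer surplus = 16.8532 - 9.9723 = 6.8809.

6.88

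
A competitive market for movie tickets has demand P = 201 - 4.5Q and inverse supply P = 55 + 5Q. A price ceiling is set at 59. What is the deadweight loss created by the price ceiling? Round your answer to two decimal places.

Without the control, 201 - 4.5Q = 55 + 5Q so Q* = 15.3684 and P* = 131.8421.
At the ceiling price 59, quantity supplied is (59 - 55)/5 = 0.8; supply is the short side, so Q = 0.8 trades at P = 59.
The lost-trades triangle has base Q* - 0.8 = 14.5684 and height equal to the gap between the curves at Q = 0.8, which is 197.4 - 59 = 138.4. DWL = (1/2)(14.5684)(138.4) = 1008.1347.

1008.13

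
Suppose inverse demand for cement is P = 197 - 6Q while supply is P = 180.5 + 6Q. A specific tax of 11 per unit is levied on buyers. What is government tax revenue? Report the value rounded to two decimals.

Without the tax, 197 - 6Q = 180.5 + 6Q so Q* = 1.375 and P* = 188.75.
With the tax, buyers' net willingness to pay falls by 11: (197 - 11) - 6Q = 180.5 + 6Q, so Q_t = 0.4583. Buyers pay P_b = 194.25; sellers receive P_s = P_b - 11 = 183.25.
Tax revenue = t x Q_t = 11 x 0.4583 = 5.0417.

5.04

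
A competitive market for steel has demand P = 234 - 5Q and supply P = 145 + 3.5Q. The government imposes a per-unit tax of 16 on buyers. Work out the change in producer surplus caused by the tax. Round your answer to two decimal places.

-62.78

Without the tax, 234 - 5Q = 145 + 3.5Q so Q* = 10.4706 and P* = 181.6471.
A tax on buyers shifts demand down by 16: (234 - 16) - 5Q = 145 + 3.5Q, so Q_t = 8.5882. Buyers pay P_b = 191.0588; sellers receive P_s = P_b - 16 = 175.0588.
PS falls from (1/2)(10.4706)(36.6471) = 191.8581 to (1/2)(8.5882)(30.0588) = 129.0761, a change of -62.782.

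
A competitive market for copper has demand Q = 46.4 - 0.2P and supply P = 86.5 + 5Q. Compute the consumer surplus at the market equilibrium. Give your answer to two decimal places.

529.26

Rewriting demand in inverse form: P = 232 - 5Q.
Setting demand equal to supply, 145.5 = 10Q, so Q* = 14.55 and P* = 159.25.
The demand choke price is 232, so CS = (1/2)(Q*)(232 - P*) = (1/2)(14.55)(72.75) = 529.2563.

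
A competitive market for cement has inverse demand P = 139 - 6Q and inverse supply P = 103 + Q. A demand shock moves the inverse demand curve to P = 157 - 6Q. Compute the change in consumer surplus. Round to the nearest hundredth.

99.18

Initial equilibrium: Q_0 = 5.1429, P_0 = 108.1429; CS_0 = (1/2)(5.1429)(30.8571) = 79.3469, PS_0 = (1/2)(5.1429)(5.1429) = 13.2245.
New equilibrium: 157 - 6Q = 103 + Q gives Q_1 = 7.7143, P_1 = 110.7143; CS_1 = 178.5306, PS_1 = 29.7551.
Change in consumer surplus = 178.5306 - 79.3469 = 99.1837.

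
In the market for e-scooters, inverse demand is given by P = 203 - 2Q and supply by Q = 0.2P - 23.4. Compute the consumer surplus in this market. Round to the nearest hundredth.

150.94

Rewriting supply in inverse form: P = 117 + 5Q.
Setting demand equal to supply, 86 = 7Q, so Q* = 12.2857 and P* = 178.4286.
CS is the area between the demand curve and P* from 0 to Q*: (1/2)(12.2857)(24.5714) = 150.9388.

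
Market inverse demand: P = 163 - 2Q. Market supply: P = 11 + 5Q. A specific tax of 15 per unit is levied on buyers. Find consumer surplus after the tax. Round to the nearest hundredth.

Pre-tax equilibrium: 163 - 2Q = 11 + 5Q gives Q* = 21.7143, P* = 119.5714.
A tax on buyers shifts demand down by 15: (163 - 15) - 2Q = 11 + 5Q, so Q_t = 19.5714. Buyers pay P_b = 123.8571; sellers receive P_s = P_b - 15 = 108.8571.
Consumer surplus is the triangle under demand above P_b: (1/2)(19.5714)(163 - 123.8571) = 383.0408.

383.04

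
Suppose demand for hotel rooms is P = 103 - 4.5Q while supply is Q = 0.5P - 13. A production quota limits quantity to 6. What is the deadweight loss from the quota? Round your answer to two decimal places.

111.08

Rewriting supply in inverse form: P = 26 + 2Q.
Without the quota, 103 - 4.5Q = 26 + 2Q gives Q* = 11.8462.
At Q = 6 the demand price is 103 - 4.5(6) = 76 and the supply price is 26 + 2(6) = 38.
DWL = (1/2)(gap between curves at 6) x (Q* - 6) = (1/2)(38)(5.8462) = 111.0769.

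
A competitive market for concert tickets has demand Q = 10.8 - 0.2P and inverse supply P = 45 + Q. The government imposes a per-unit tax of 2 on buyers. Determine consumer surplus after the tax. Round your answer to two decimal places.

3.40

Rewriting demand in inverse form: P = 54 - 5Q.
Without the tax, 54 - 5Q = 45 + Q so Q* = 1.5 and P* = 46.5.
With the tax, buyers' net willingness to pay falls by 2: (54 - 2) - 5Q = 45 + Q, so Q_t = 1.1667. Buyers pay P_b = 48.1667; sellers receive P_s = P_b - 2 = 46.1667.
Consumer surplus is the triangle under demand above P_b: (1/2)(1.1667)(54 - 48.1667) = 3.4028.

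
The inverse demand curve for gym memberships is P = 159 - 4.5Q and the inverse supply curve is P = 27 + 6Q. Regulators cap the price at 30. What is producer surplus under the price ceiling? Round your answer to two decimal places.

0.75

Free-market equilibrium: 159 - 4.5Q = 27 + 6Q gives Q* = 12.5714, P* = 102.4286.
At the ceiling price 30, quantity supplied is (30 - 27)/6 = 0.5; supply is the short side, so Q = 0.5 trades at P = 30.
PS is the triangle above supply below 30: (1/2)(0.5)(30 - 27) = 0.75.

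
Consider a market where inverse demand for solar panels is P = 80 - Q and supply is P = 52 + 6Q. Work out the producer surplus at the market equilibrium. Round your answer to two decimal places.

48.00

Set 80 - Q = 52 + 6Q, which gives 28 = 7Q, so Q* = 4 and P* = 80 - (4) = 76.
PS is the area between P* and the supply curve from 0 to Q*: (1/2)(4)(24) = 48.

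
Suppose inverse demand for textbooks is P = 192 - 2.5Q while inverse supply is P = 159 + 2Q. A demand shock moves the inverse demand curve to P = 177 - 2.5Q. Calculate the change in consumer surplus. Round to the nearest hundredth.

Initial equilibrium: Q_0 = 7.3333, P_0 = 173.6667; CS_0 = (1/2)(7.3333)(18.3333) = 67.2222, PS_0 = (1/2)(7.3333)(14.6667) = 53.7778.
New equilibrium: 177 - 2.5Q = 159 + 2Q gives Q_1 = 4, P_1 = 167; CS_1 = 20, PS_1 = 16.
Change in consumer surplus = 20 - 67.2222 = -47.2222.

-47.22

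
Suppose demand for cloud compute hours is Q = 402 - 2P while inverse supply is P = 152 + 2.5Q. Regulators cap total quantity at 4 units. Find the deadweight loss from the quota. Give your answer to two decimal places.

228.17

Rewriting demand in inverse form: P = 201 - 0.5Q.
Unrestricted equilibrium: Q* = (201 - 152)/(0.5 + 2.5) = 16.3333.
At Q = 4 the demand price is 201 - 0.5(4) = 199 and the supply price is 152 + 2.5(4) = 162.
DWL = (1/2)(gap between curves at 4) x (Q* - 4) = (1/2)(37)(12.3333) = 228.1667.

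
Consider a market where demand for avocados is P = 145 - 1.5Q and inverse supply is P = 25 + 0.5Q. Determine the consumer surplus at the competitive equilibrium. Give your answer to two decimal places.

Setting demand equal to supply, 120 = 2Q, so Q* = 60 and P* = 55.
CS is the area between the demand curve and P* from 0 to Q*: (1/2)(60)(90) = 2700.

2700.00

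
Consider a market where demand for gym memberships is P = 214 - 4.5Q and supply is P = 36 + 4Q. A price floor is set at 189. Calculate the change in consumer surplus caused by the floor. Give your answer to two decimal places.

-917.25

Without the control, 214 - 4.5Q = 36 + 4Q so Q* = 20.9412 and P* = 119.7647.
At the floor price 189, quantity demanded is (214 - 189)/4.5 = 5.5556; demand is the short side, so Q = 5.5556 trades at P = 189.
CS goes from (1/2)(20.9412)(94.2353) = 986.699 to 69.4444 (computed as (214 - 189)(5.5556) - (1/2)(4.5)(5.5556)^2), a change of -917.2545.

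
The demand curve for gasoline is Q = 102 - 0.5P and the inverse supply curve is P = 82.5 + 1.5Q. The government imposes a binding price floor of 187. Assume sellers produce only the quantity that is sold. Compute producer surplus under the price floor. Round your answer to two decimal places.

Rewriting demand in inverse form: P = 204 - 2Q.
Free-market equilibrium: 204 - 2Q = 82.5 + 1.5Q gives Q* = 34.7143, P* = 134.5714.
At the floor price 187, quantity demanded is (204 - 187)/2 = 8.5; demand is the short side, so Q = 8.5 trades at P = 187.
The supply price at Q = 8.5 is 95.25. PS is the trapezoid between 187 and supply over [0, 8.5]: (1/2)[(187 - 82.5) + (187 - 95.25)](8.5) = 834.0625.

834.06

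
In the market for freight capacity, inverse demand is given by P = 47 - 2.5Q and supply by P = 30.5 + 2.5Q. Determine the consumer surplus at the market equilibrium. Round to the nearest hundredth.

13.61

Equilibrium: 47 - 2.5Q = 30.5 + 2.5Q, so Q* = 3.3 and P* = 38.75.
The demand choke price is 47, so CS = (1/2)(Q*)(47 - P*) = (1/2)(3.3)(8.25) = 13.6125.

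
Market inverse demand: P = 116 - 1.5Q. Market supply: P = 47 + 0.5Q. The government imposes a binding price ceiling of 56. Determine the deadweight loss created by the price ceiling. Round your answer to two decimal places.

272.25

Without the control, 116 - 1.5Q = 47 + 0.5Q so Q* = 34.5 and P* = 64.25.
At P = 56, sellers supply (56 - 47)/0.5 = 18 while buyers want more, so the quantity traded is 18 at price 56.
At Q = 18 the demand price is 89 and the supply price is 56. Deadweight loss is the triangle between the curves from 18 to 34.5: (1/2)(89 - 56)(34.5 - 18) = 272.25.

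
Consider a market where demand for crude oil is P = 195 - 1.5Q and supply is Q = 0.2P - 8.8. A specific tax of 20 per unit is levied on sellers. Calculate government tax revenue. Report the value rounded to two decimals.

Rewriting supply in inverse form: P = 44 + 5Q.
Without the tax, 195 - 1.5Q = 44 + 5Q so Q* = 23.2308 and P* = 160.1538.
With the tax, sellers need 20 more per unit: 195 - 1.5Q = 44 + 5Q + 20, so Q_t = 20.1538. Buyers pay P_b = 164.7692; sellers receive P_s = P_b - 20 = 144.7692.
Revenue is the tax times quantity traded: 20 x 20.1538 = 403.0769.

403.08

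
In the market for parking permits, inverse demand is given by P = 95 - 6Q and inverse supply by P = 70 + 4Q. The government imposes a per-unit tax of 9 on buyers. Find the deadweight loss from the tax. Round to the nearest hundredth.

4.05

Without the tax, 95 - 6Q = 70 + 4Q so Q* = 2.5 and P* = 80.
A tax on buyers shifts demand down by 9: (95 - 9) - 6Q = 70 + 4Q, so Q_t = 1.6. Buyers pay P_b = 85.4; sellers receive P_s = P_b - 9 = 76.4.
The welfare triangle lost has base Q* - Q_t = 0.9 and height t = 9, so DWL = (1/2)(0.9)(9) = 4.05.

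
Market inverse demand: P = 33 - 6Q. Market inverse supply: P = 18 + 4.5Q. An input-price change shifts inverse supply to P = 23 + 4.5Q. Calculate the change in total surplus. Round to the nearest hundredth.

Initial equilibrium: Q_0 = 1.4286, P_0 = 24.4286; CS_0 = (1/2)(1.4286)(8.5714) = 6.1224, PS_0 = (1/2)(1.4286)(6.4286) = 4.5918.
New equilibrium: 33 - 6Q = 23 + 4.5Q gives Q_1 = 0.9524, P_1 = 27.2857; CS_1 = 2.7211, PS_1 = 2.0408.
Change in total surplus = (2.7211 + 2.0408) - (6.1224 + 4.5918) = -5.9524.

-5.95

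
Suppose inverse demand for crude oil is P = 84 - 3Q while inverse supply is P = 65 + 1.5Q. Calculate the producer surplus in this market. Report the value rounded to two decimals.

13.37

Set 84 - 3Q = 65 + 1.5Q, which gives 19 = 4.5Q, so Q* = 4.2222 and P* = 84 - 3(4.2222) = 71.3333.
Producer surplus is the triangle above supply below P*: (1/2)(4.2222)(71.3333 - 65) = (1/2)(4.2222)(6.3333) = 13.3704.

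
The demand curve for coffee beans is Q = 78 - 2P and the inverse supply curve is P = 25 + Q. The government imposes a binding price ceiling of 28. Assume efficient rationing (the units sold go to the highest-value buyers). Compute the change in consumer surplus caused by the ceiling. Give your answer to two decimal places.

Rewriting demand in inverse form: P = 39 - 0.5Q.
Free-market equilibrium: 39 - 0.5Q = 25 + Q gives Q* = 9.3333, P* = 34.3333.
At P = 28, sellers supply (28 - 25)/1 = 3 while buyers want more, so the quantity traded is 3 at price 28.
CS goes from (1/2)(9.3333)(4.6667) = 21.7778 to 30.75 (computed as (39 - 28)(3) - (1/2)(0.5)(3)^2), a change of 8.9722.

8.97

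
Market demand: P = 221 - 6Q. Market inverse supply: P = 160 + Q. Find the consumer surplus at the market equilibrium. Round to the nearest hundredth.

Setting demand equal to supply, 61 = 7Q, so Q* = 8.7143 and P* = 168.7143.
Consumer surplus is the triangle under demand above P*: (1/2)(8.7143)(221 - 168.7143) = (1/2)(8.7143)(52.2857) = 227.8163.

227.82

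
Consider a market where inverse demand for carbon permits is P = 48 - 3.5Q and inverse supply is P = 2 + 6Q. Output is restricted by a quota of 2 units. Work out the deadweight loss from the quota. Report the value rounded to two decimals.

Without the quota, 48 - 3.5Q = 2 + 6Q gives Q* = 4.8421.
At Q = 2 the demand price is 48 - 3.5(2) = 41 and the supply price is 2 + 6(2) = 14.
Deadweight loss is the triangle between the curves from 2 to 4.8421: (1/2)(41 - 14)(4.8421 - 2) = 38.3684.

38.37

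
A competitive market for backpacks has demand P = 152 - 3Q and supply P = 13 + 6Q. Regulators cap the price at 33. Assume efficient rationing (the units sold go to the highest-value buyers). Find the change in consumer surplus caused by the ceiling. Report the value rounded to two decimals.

22.20

Free-market equilibrium: 152 - 3Q = 13 + 6Q gives Q* = 15.4444, P* = 105.6667.
At the ceiling price 33, quantity supplied is (33 - 13)/6 = 3.3333; supply is the short side, so Q = 3.3333 trades at P = 33.
CS goes from (1/2)(15.4444)(46.3333) = 357.7963 to 380 (computed as (152 - 33)(3.3333) - (1/2)(3)(3.3333)^2), a change of 22.2037.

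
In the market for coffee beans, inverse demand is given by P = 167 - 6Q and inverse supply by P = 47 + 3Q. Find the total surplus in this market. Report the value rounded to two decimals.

Equilibrium: 167 - 6Q = 47 + 3Q, so Q* = 13.3333 and P* = 87.
CS = (1/2)(13.3333)(80) = 533.3333 and PS = (1/2)(13.3333)(40) = 266.6667, so total surplus = 800.

800.00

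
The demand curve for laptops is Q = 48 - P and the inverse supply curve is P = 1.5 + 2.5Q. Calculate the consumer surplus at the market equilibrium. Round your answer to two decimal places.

Rewriting demand in inverse form: P = 48 - Q.
Setting demand equal to supply, 46.5 = 3.5Q, so Q* = 13.2857 and P* = 34.7143.
CS is the area between the demand curve and P* from 0 to Q*: (1/2)(13.2857)(13.2857) = 88.2551.

88.26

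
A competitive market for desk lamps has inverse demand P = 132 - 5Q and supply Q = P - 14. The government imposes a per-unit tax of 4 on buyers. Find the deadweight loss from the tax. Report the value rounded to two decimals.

Rewriting supply in inverse form: P = 14 + Q.
Without the tax, 132 - 5Q = 14 + Q so Q* = 19.6667 and P* = 33.6667.
With the tax, buyers' net willingness to pay falls by 4: (132 - 4) - 5Q = 14 + Q, so Q_t = 19. Buyers pay P_b = 37; sellers receive P_s = P_b - 4 = 33.
Deadweight loss is the triangle between the curves from Q_t to Q*: (1/2)(19.6667 - 19)(4) = 1.3333.

1.33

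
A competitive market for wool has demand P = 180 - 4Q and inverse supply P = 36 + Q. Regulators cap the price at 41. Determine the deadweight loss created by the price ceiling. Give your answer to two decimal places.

Free-market equilibrium: 180 - 4Q = 36 + Q gives Q* = 28.8, P* = 64.8.
At the ceiling price 41, quantity supplied is (41 - 36)/1 = 5; supply is the short side, so Q = 5 trades at P = 41.
The lost-trades triangle has base Q* - 5 = 23.8 and height equal to the gap between the curves at Q = 5, which is 160 - 41 = 119. DWL = (1/2)(23.8)(119) = 1416.1.

1416.10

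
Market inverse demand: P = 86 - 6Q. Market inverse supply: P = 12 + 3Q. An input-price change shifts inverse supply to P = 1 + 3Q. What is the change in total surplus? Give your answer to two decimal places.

Initial equilibrium: Q_0 = 8.2222, P_0 = 36.6667; CS_0 = (1/2)(8.2222)(49.3333) = 202.8148, PS_0 = (1/2)(8.2222)(24.6667) = 101.4074.
New equilibrium: 86 - 6Q = 1 + 3Q gives Q_1 = 9.4444, P_1 = 29.3333; CS_1 = 267.5926, PS_1 = 133.7963.
Change in total surplus = (267.5926 + 133.7963) - (202.8148 + 101.4074) = 97.1667.

97.17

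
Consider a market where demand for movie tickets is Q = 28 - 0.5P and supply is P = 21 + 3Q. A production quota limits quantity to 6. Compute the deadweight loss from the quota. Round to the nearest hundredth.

2.50

Rewriting demand in inverse form: P = 56 - 2Q.
Unrestricted equilibrium: Q* = (56 - 21)/(2 + 3) = 7.
At Q = 6 the demand price is 56 - 2(6) = 44 and the supply price is 21 + 3(6) = 39.
Deadweight loss is the triangle between the curves from 6 to 7: (1/2)(44 - 39)(7 - 6) = 2.5.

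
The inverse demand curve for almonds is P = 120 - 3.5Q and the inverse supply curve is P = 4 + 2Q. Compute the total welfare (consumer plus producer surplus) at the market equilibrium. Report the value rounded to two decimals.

Set 120 - 3.5Q = 4 + 2Q, which gives 116 = 5.5Q, so Q* = 21.0909 and P* = 120 - 3.5(21.0909) = 46.1818.
Total surplus is the full triangle between the curves from 0 to Q*: (1/2)(21.0909)(120 - 4) = 1223.2727.

1223.27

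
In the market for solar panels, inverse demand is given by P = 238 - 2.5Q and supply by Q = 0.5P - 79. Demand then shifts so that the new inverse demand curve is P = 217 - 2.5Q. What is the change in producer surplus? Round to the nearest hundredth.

Rewriting supply in inverse form: P = 158 + 2Q.
Initial equilibrium: Q_0 = 17.7778, P_0 = 193.5556; CS_0 = (1/2)(17.7778)(44.4444) = 395.0617, PS_0 = (1/2)(17.7778)(35.5556) = 316.0494.
New equilibrium: 217 - 2.5Q = 158 + 2Q gives Q_1 = 13.1111, P_1 = 184.2222; CS_1 = 214.8765, PS_1 = 171.9012.
Change in producer surplus = 171.9012 - 316.0494 = -144.1481.

-144.15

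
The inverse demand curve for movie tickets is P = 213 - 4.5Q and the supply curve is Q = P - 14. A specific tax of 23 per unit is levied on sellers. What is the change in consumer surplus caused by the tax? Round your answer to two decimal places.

Rewriting supply in inverse form: P = 14 + Q.
Pre-tax equilibrium: 213 - 4.5Q = 14 + Q gives Q* = 36.1818, P* = 50.1818.
A tax on sellers shifts supply up by 23: 213 - 4.5Q = 14 + Q + 23, so Q_t = 32. Buyers pay P_b = 69; sellers receive P_s = P_b - 23 = 46.
CS falls from (1/2)(36.1818)(162.8182) = 2945.5289 to (1/2)(32)(144) = 2304, a change of -641.5289.

-641.53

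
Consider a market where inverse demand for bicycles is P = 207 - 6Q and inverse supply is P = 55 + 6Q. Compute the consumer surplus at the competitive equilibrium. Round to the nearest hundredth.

Setting demand equal to supply, 152 = 12Q, so Q* = 12.6667 and P* = 131.
The demand choke price is 207, so CS = (1/2)(Q*)(207 - P*) = (1/2)(12.6667)(76) = 481.3333.

481.33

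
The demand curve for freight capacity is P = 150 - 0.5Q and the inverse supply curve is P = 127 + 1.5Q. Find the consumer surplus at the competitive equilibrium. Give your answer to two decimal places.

Equilibrium: 150 - 0.5Q = 127 + 1.5Q, so Q* = 11.5 and P* = 144.25.
The demand choke price is 150, so CS = (1/2)(Q*)(150 - P*) = (1/2)(11.5)(5.75) = 33.0625.

33.06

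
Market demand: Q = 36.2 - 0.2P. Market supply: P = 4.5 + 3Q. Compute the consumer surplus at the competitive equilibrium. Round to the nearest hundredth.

Rewriting demand in inverse form: P = 181 - 5Q.
Set 181 - 5Q = 4.5 + 3Q, which gives 176.5 = 8Q, so Q* = 22.0625 and P* = 181 - 5(22.0625) = 70.6875.
The demand choke price is 181, so CS = (1/2)(Q*)(181 - P*) = (1/2)(22.0625)(110.3125) = 1216.8848.

1216.88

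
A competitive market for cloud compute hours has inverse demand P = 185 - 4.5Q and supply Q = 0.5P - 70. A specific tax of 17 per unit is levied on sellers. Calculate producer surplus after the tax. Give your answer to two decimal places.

18.56

Rewriting supply in inverse form: P = 140 + 2Q.
Without the tax, 185 - 4.5Q = 140 + 2Q so Q* = 6.9231 and P* = 153.8462.
With the tax, sellers need 17 more per unit: 185 - 4.5Q = 140 + 2Q + 17, so Q_t = 4.3077. Buyers pay P_b = 165.6154; sellers receive P_s = P_b - 17 = 148.6154.
Producer surplus is the triangle above supply below P_s: (1/2)(4.3077)(148.6154 - 140) = 18.5562.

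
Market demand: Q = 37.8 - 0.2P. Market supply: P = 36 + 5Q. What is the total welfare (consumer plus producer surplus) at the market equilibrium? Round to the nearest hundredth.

1170.45

Rewriting demand in inverse form: P = 189 - 5Q.
Set 189 - 5Q = 36 + 5Q, which gives 153 = 10Q, so Q* = 15.3 and P* = 189 - 5(15.3) = 112.5.
CS = (1/2)(15.3)(76.5) = 585.225 and PS = (1/2)(15.3)(76.5) = 585.225, so total surplus = 1170.45.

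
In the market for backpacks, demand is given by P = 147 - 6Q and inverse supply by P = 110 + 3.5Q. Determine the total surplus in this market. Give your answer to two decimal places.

72.05

Setting demand equal to supply, 37 = 9.5Q, so Q* = 3.8947 and P* = 123.6316.
Total surplus is the full triangle between the curves from 0 to Q*: (1/2)(3.8947)(147 - 110) = 72.0526.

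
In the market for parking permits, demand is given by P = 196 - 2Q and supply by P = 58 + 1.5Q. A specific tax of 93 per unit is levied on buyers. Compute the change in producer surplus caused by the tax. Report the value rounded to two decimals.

-1041.98

Pre-tax equilibrium: 196 - 2Q = 58 + 1.5Q gives Q* = 39.4286, P* = 117.1429.
A tax on buyers shifts demand down by 93: (196 - 93) - 2Q = 58 + 1.5Q, so Q_t = 12.8571. Buyers pay P_b = 170.2857; sellers receive P_s = P_b - 93 = 77.2857.
Producers lose the trapezoid between P_s and P* out to Q_t plus the triangle from Q_t to Q*: change in PS = 123.9796 - 1165.9592 = -1041.9796.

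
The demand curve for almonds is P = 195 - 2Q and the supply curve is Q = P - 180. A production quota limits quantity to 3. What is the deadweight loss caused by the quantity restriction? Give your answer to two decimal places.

6.00

Rewriting supply in inverse form: P = 180 + Q.
Without the quota, 195 - 2Q = 180 + Q gives Q* = 5.
At Q = 3 the demand price is 195 - 2(3) = 189 and the supply price is 180 + (3) = 183.
DWL = (1/2)(gap between curves at 3) x (Q* - 3) = (1/2)(6)(2) = 6.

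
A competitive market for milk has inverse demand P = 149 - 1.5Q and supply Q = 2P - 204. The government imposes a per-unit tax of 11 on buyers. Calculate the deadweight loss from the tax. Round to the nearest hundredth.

Rewriting supply in inverse form: P = 102 + 0.5Q.
Without the tax, 149 - 1.5Q = 102 + 0.5Q so Q* = 23.5 and P* = 113.75.
A tax on buyers shifts demand down by 11: (149 - 11) - 1.5Q = 102 + 0.5Q, so Q_t = 18. Buyers pay P_b = 122; sellers receive P_s = P_b - 11 = 111.
Deadweight loss is the triangle between the curves from Q_t to Q*: (1/2)(23.5 - 18)(11) = 30.25.

30.25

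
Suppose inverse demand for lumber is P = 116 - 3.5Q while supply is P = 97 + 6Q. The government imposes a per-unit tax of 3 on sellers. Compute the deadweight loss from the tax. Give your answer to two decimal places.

Pre-tax equilibrium: 116 - 3.5Q = 97 + 6Q gives Q* = 2, P* = 109.
With the tax, sellers need 3 more per unit: 116 - 3.5Q = 97 + 6Q + 3, so Q_t = 1.6842. Buyers pay P_b = 110.1053; sellers receive P_s = P_b - 3 = 107.1053.
The welfare triangle lost has base Q* - Q_t = 0.3158 and height t = 3, so DWL = (1/2)(0.3158)(3) = 0.4737.

0.47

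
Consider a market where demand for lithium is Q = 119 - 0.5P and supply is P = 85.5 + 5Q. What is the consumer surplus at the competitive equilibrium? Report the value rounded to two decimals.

Rewriting demand in inverse form: P = 238 - 2Q.
Equilibrium: 238 - 2Q = 85.5 + 5Q, so Q* = 21.7857 and P* = 194.4286.
The demand choke price is 238, so CS = (1/2)(Q*)(238 - P*) = (1/2)(21.7857)(43.5714) = 474.6173.

474.62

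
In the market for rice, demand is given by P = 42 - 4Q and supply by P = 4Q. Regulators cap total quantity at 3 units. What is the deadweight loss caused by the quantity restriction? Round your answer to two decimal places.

20.25

Without the quota, 42 - 4Q = 4Q gives Q* = 5.25.
At Q = 3 the demand price is 42 - 4(3) = 30 and the supply price is 0 + 4(3) = 12.
DWL = (1/2)(gap between curves at 3) x (Q* - 3) = (1/2)(18)(2.25) = 20.25.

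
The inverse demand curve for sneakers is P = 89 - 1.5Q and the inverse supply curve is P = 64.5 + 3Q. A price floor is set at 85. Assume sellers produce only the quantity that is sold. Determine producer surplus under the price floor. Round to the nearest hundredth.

Free-market equilibrium: 89 - 1.5Q = 64.5 + 3Q gives Q* = 5.4444, P* = 80.8333.
At the floor price 85, quantity demanded is (89 - 85)/1.5 = 2.6667; demand is the short side, so Q = 2.6667 trades at P = 85.
The supply price at Q = 2.6667 is 72.5. PS is the trapezoid between 85 and supply over [0, 2.6667]: (1/2)[(85 - 64.5) + (85 - 72.5)](2.6667) = 44.

44.00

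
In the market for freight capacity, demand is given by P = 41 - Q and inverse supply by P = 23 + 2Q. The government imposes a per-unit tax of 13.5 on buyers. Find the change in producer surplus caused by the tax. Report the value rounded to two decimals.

Without the tax, 41 - Q = 23 + 2Q so Q* = 6 and P* = 35.
With the tax, buyers' net willingness to pay falls by 13.5: (41 - 13.5) - Q = 23 + 2Q, so Q_t = 1.5. Buyers pay P_b = 39.5; sellers receive P_s = P_b - 13.5 = 26.
PS falls from (1/2)(6)(12) = 36 to (1/2)(1.5)(3) = 2.25, a change of -33.75.

-33.75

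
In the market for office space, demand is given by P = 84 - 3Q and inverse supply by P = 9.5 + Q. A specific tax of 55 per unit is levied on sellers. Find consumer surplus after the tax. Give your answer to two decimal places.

35.65

Without the tax, 84 - 3Q = 9.5 + Q so Q* = 18.625 and P* = 28.125.
A tax on sellers shifts supply up by 55: 84 - 3Q = 9.5 + Q + 55, so Q_t = 4.875. Buyers pay P_b = 69.375; sellers receive P_s = P_b - 55 = 14.375.
CS = (1/2)(Q_t)(84 - P_b) = (1/2)(4.875)(14.625) = 35.6484.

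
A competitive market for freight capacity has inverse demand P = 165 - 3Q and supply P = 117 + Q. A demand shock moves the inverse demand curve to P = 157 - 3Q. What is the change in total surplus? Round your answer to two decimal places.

Initial equilibrium: Q_0 = 12, P_0 = 129; CS_0 = (1/2)(12)(36) = 216, PS_0 = (1/2)(12)(12) = 72.
New equilibrium: 157 - 3Q = 117 + Q gives Q_1 = 10, P_1 = 127; CS_1 = 150, PS_1 = 50.
Change in total surplus = (150 + 50) - (216 + 72) = -88.

-88.00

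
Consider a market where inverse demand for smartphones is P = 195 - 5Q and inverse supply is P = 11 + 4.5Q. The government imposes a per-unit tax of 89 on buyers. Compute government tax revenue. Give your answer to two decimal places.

890.00

Pre-tax equilibrium: 195 - 5Q = 11 + 4.5Q gives Q* = 19.3684, P* = 98.1579.
With the tax, buyers' net willingness to pay falls by 89: (195 - 89) - 5Q = 11 + 4.5Q, so Q_t = 10. Buyers pay P_b = 145; sellers receive P_s = P_b - 89 = 56.
Revenue is the tax times quantity traded: 89 x 10 = 890.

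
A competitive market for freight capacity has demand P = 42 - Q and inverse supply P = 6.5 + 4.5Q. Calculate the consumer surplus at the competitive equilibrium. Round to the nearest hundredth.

Set 42 - Q = 6.5 + 4.5Q, which gives 35.5 = 5.5Q, so Q* = 6.4545 and P* = 42 - (6.4545) = 35.5455.
CS is the area between the demand curve and P* from 0 to Q*: (1/2)(6.4545)(6.4545) = 20.8306.

20.83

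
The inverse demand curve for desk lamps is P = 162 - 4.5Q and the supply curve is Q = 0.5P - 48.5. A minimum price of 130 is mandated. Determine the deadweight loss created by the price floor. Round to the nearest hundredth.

27.12

Rewriting supply in inverse form: P = 97 + 2Q.
Free-market equilibrium: 162 - 4.5Q = 97 + 2Q gives Q* = 10, P* = 117.
At the floor price 130, quantity demanded is (162 - 130)/4.5 = 7.1111; demand is the short side, so Q = 7.1111 trades at P = 130.
At Q = 7.1111 the demand price is 130 and the supply price is 111.2222. Deadweight loss is the triangle between the curves from 7.1111 to 10: (1/2)(130 - 111.2222)(10 - 7.1111) = 27.1235.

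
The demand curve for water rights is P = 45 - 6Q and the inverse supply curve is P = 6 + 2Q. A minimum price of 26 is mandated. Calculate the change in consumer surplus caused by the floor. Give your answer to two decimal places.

Without the control, 45 - 6Q = 6 + 2Q so Q* = 4.875 and P* = 15.75.
At P = 26, buyers demand (45 - 26)/6 = 3.1667 while sellers would supply more, so the quantity traded is 3.1667 at price 26.
CS goes from (1/2)(4.875)(29.25) = 71.2969 to 30.0833 (computed as (45 - 26)(3.1667) - (1/2)(6)(3.1667)^2), a change of -41.2135.

-41.21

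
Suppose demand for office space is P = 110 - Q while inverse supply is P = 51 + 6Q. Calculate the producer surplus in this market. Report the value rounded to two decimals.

213.12

Set 110 - Q = 51 + 6Q, which gives 59 = 7Q, so Q* = 8.4286 and P* = 110 - (8.4286) = 101.5714.
PS is the area between P* and the supply curve from 0 to Q*: (1/2)(8.4286)(50.5714) = 213.1224.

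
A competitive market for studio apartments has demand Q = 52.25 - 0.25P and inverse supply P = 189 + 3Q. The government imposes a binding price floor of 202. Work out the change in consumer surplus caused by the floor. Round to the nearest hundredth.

-10.20

Rewriting demand in inverse form: P = 209 - 4Q.
Without the control, 209 - 4Q = 189 + 3Q so Q* = 2.8571 and P* = 197.5714.
At P = 202, buyers demand (209 - 202)/4 = 1.75 while sellers would supply more, so the quantity traded is 1.75 at price 202.
CS goes from (1/2)(2.8571)(11.4286) = 16.3265 to 6.125 (computed as (209 - 202)(1.75) - (1/2)(4)(1.75)^2), a change of -10.2015.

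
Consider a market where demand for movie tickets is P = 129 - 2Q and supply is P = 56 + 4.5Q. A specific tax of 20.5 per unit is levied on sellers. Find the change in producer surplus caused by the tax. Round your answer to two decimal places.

-137.01

Without the tax, 129 - 2Q = 56 + 4.5Q so Q* = 11.2308 and P* = 106.5385.
With the tax, sellers need 20.5 more per unit: 129 - 2Q = 56 + 4.5Q + 20.5, so Q_t = 8.0769. Buyers pay P_b = 112.8462; sellers receive P_s = P_b - 20.5 = 92.3462.
Producers lose the trapezoid between P_s and P* out to Q_t plus the triangle from Q_t to Q*: change in PS = 146.7825 - 283.7929 = -137.0104.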